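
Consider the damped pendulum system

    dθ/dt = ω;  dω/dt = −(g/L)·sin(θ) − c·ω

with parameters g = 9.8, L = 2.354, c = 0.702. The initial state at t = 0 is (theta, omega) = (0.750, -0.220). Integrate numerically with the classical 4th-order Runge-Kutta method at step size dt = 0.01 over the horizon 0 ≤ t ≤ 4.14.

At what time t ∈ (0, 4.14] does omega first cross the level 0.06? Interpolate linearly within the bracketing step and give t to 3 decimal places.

t = 1.561

t=0.000: state=(0.750, -0.220)
step 1 (dt=0.01): k1=(-0.220, -2.683), k2=(-0.233, -2.671), k3=(-0.233, -2.670), k4=(-0.247, -2.657); state += dt/6·(k1+2k2+2k3+k4)
t=0.010: state=(0.748, -0.247)
t=0.020: state=(0.745, -0.273)
t=0.030: state=(0.742, -0.299)
continuing one RK4 step at a time; state shown every 20 steps (Δt=0.2):
t=0.200: state=(0.656, -0.697)
t=0.400: state=(0.481, -1.026)
t=0.600: state=(0.258, -1.171)
t=0.800: state=(0.025, -1.125)
t=1.000: state=(-0.181, -0.913)
t=1.200: state=(-0.332, -0.591)
t=1.400: state=(-0.414, -0.225)
t=1.560: state=(-0.427, 0.058)
next step: t=1.570: state=(-0.426, 0.075) — omega has crossed 0.06
linear interpolation between t=1.560 (0.05835) and t=1.570 (0.07511) → t≈1.561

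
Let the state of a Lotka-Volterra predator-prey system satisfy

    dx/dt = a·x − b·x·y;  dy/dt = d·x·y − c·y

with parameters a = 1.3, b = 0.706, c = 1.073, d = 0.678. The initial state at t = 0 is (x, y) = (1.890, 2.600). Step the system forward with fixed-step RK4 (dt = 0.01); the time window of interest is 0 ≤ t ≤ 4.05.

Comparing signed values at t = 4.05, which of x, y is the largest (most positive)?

largest component: x

t=0.000: state=(1.890, 2.600)
step 1 (dt=0.01): k1=(-1.012, 0.542), k2=(-1.013, 0.534), k3=(-1.013, 0.534), k4=(-1.014, 0.525); state += dt/6·(k1+2k2+2k3+k4)
t=0.010: state=(1.880, 2.605)
t=0.020: state=(1.870, 2.611)
t=0.030: state=(1.860, 2.615)
continuing one RK4 step at a time; state shown every 20 steps (Δt=0.2):
t=0.200: state=(1.688, 2.674)
t=0.400: state=(1.499, 2.677)
t=0.600: state=(1.337, 2.617)
t=0.800: state=(1.207, 2.508)
t=1.000: state=(1.109, 2.367)
t=1.200: state=(1.041, 2.209)
t=1.400: state=(1.000, 2.046)
t=1.600: state=(0.983, 1.888)
t=1.800: state=(0.986, 1.741)
t=2.000: state=(1.010, 1.608)
t=2.200: state=(1.053, 1.492)
t=2.400: state=(1.114, 1.394)
t=2.600: state=(1.194, 1.315)
t=2.800: state=(1.292, 1.255)
t=3.000: state=(1.407, 1.216)
t=3.200: state=(1.539, 1.198)
t=3.400: state=(1.686, 1.203)
t=3.600: state=(1.842, 1.232)
t=3.800: state=(2.000, 1.290)
t=4.000: state=(2.149, 1.379)
t=4.050: state=(2.183, 1.407)
compare at T: x=2.183, y=1.407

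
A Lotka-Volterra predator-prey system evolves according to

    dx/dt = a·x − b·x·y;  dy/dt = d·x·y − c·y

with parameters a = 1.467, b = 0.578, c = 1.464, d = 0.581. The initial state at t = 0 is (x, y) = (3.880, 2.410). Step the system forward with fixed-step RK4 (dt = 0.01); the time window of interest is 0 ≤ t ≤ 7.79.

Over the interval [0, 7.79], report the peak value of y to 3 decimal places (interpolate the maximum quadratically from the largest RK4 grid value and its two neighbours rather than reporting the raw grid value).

t=0.000: state=(3.880, 2.410)
step 1 (dt=0.01): k1=(0.287, 1.905), k2=(0.266, 1.914), k3=(0.266, 1.914), k4=(0.244, 1.923); state += dt/6·(k1+2k2+2k3+k4)
t=0.010: state=(3.883, 2.429)
t=0.020: state=(3.885, 2.448)
t=0.030: state=(3.887, 2.468)
continuing one RK4 step at a time; state shown every 50 steps (Δt=0.5):
t=0.500: state=(3.462, 3.458)
t=1.000: state=(2.421, 3.910)
t=1.500: state=(1.727, 3.390)
t=2.000: state=(1.518, 2.587)
t=2.500: state=(1.649, 1.957)
t=3.000: state=(2.067, 1.604)
t=3.500: state=(2.752, 1.544)
t=4.000: state=(3.543, 1.857)
t=4.500: state=(3.879, 2.681)
t=5.000: state=(3.194, 3.683)
t=5.500: state=(2.181, 3.843)
t=6.000: state=(1.630, 3.175)
t=6.500: state=(1.524, 2.393)
t=7.000: state=(1.734, 1.834)
t=7.500: state=(2.227, 1.558)
t=7.790: state=(2.634, 1.533)
largest grid value and its neighbours: y(0.940)=3.91584, y(0.950)=3.91605, y(0.960)=3.91581
parabola through these three points peaks at t≈0.950 with y≈3.91605

max y = 3.916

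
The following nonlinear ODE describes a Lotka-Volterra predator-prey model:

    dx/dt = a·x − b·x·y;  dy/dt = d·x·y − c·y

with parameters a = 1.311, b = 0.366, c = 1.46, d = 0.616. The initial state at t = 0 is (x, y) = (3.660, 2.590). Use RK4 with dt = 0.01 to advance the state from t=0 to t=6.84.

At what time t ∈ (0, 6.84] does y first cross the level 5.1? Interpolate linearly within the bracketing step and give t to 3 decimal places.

t = 0.764

t=0.000: state=(3.660, 2.590)
step 1 (dt=0.01): k1=(1.329, 2.058), k2=(1.317, 2.077), k3=(1.317, 2.077), k4=(1.306, 2.096); state += dt/6·(k1+2k2+2k3+k4)
t=0.010: state=(3.673, 2.611)
t=0.020: state=(3.686, 2.632)
t=0.030: state=(3.699, 2.653)
continuing one RK4 step at a time; state shown every 25 steps (Δt=0.25):
t=0.250: state=(3.900, 3.227)
t=0.500: state=(3.878, 4.093)
t=0.750: state=(3.541, 5.050)
t=0.760: state=(3.522, 5.086)
next step: t=0.770: state=(3.503, 5.122) — y has crossed 5.1
linear interpolation between t=0.760 (5.08644) and t=0.770 (5.12236) → t≈0.764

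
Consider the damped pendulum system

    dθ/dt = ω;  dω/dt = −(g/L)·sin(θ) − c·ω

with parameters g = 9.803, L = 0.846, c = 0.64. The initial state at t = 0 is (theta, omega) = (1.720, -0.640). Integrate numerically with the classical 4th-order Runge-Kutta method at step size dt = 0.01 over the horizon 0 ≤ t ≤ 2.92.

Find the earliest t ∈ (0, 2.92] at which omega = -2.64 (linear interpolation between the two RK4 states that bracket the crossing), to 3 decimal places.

t = 0.191

t=0.000: state=(1.720, -0.640)
step 1 (dt=0.01): k1=(-0.640, -11.049), k2=(-0.695, -11.019), k3=(-0.695, -11.020), k4=(-0.750, -10.990); state += dt/6·(k1+2k2+2k3+k4)
t=0.010: state=(1.713, -0.750)
t=0.020: state=(1.705, -0.860)
t=0.030: state=(1.696, -0.969)
continuing one RK4 step at a time; state shown every 10 steps (Δt=0.1):
t=0.100: state=(1.602, -1.717)
t=0.190: state=(1.406, -2.630)
next step: t=0.200: state=(1.379, -2.727) — omega has crossed -2.64
linear interpolation between t=0.190 (-2.63047) and t=0.200 (-2.72735) → t≈0.191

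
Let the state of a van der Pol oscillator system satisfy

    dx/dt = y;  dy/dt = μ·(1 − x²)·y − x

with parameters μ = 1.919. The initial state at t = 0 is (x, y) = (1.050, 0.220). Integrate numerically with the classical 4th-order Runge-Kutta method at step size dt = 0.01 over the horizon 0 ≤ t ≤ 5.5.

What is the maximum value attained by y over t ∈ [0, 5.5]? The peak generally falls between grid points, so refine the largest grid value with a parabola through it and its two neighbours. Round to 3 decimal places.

max y = 3.719

t=0.000: state=(1.050, 0.220)
step 1 (dt=0.01): k1=(0.220, -1.093), k2=(0.215, -1.094), k3=(0.215, -1.094), k4=(0.209, -1.095); state += dt/6·(k1+2k2+2k3+k4)
t=0.010: state=(1.052, 0.209)
t=0.020: state=(1.054, 0.198)
t=0.030: state=(1.056, 0.187)
continuing one RK4 step at a time; state shown every 20 steps (Δt=0.2):
t=0.200: state=(1.072, 0.002)
t=0.400: state=(1.051, -0.206)
t=0.600: state=(0.990, -0.406)
t=0.800: state=(0.888, -0.618)
t=1.000: state=(0.740, -0.877)
t=1.200: state=(0.531, -1.243)
t=1.400: state=(0.229, -1.811)
t=1.600: state=(-0.213, -2.650)
t=1.800: state=(-0.826, -3.371)
t=2.000: state=(-1.465, -2.715)
t=2.200: state=(-1.845, -1.104)
t=2.400: state=(-1.957, -0.158)
t=2.600: state=(-1.948, 0.186)
t=2.800: state=(-1.897, 0.306)
t=3.000: state=(-1.830, 0.360)
t=3.200: state=(-1.754, 0.397)
t=3.400: state=(-1.671, 0.432)
t=3.600: state=(-1.581, 0.473)
t=3.800: state=(-1.481, 0.523)
t=4.000: state=(-1.370, 0.588)
t=4.200: state=(-1.244, 0.678)
t=4.400: state=(-1.097, 0.807)
t=4.600: state=(-0.917, 1.004)
t=4.800: state=(-0.687, 1.320)
t=5.000: state=(-0.375, 1.854)
t=5.200: state=(0.077, 2.720)
t=5.400: state=(0.721, 3.639)
t=5.500: state=(1.090, 3.668)
largest grid value and its neighbours: y(5.450)=3.71742, y(5.460)=3.71868, y(5.470)=3.71456
parabola through these three points peaks at t≈5.457 with y≈3.71887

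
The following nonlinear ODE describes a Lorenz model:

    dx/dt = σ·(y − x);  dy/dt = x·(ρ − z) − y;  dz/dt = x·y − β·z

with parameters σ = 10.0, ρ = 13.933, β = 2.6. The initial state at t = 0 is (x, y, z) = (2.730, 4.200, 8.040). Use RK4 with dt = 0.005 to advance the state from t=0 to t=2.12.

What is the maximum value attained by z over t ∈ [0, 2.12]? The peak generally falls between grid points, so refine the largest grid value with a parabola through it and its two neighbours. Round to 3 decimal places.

max z = 17.048

t=0.000: state=(2.730, 4.200, 8.040)
step 1 (dt=0.005): k1=(14.700, 11.888, -9.438), k2=(14.630, 12.140, -9.140), k3=(14.638, 12.136, -9.141), k4=(14.575, 12.387, -8.842); state += dt/6·(k1+2k2+2k3+k4)
t=0.005: state=(2.803, 4.261, 7.994)
t=0.010: state=(2.876, 4.324, 7.952)
t=0.015: state=(2.948, 4.389, 7.912)
continuing one RK4 step at a time; state shown every 20 steps (Δt=0.1):
t=0.100: state=(4.219, 5.838, 7.750)
t=0.200: state=(6.036, 8.005, 9.153)
t=0.300: state=(7.867, 9.319, 12.559)
t=0.400: state=(8.430, 7.947, 16.163)
t=0.500: state=(7.043, 5.030, 16.920)
t=0.600: state=(5.032, 3.262, 15.157)
t=0.700: state=(3.731, 2.916, 12.816)
t=0.800: state=(3.346, 3.350, 10.824)
t=0.900: state=(3.673, 4.300, 9.509)
t=1.000: state=(4.570, 5.721, 9.148)
t=1.100: state=(5.907, 7.364, 10.109)
t=1.200: state=(7.259, 8.349, 12.476)
t=1.300: state=(7.768, 7.592, 15.070)
t=1.400: state=(6.946, 5.620, 15.946)
t=1.500: state=(5.504, 4.128, 14.906)
t=1.600: state=(4.421, 3.678, 13.138)
t=1.700: state=(4.032, 3.978, 11.516)
t=1.800: state=(4.271, 4.779, 10.459)
t=1.900: state=(5.003, 5.932, 10.250)
t=2.000: state=(6.038, 7.112, 11.112)
t=2.100: state=(6.968, 7.647, 12.889)
t=2.120: state=(7.089, 7.613, 13.282)
largest grid value and its neighbours: z(0.465)=17.04175, z(0.470)=17.04763, z(0.475)=17.04532
parabola through these three points peaks at t≈0.471 with z≈17.04783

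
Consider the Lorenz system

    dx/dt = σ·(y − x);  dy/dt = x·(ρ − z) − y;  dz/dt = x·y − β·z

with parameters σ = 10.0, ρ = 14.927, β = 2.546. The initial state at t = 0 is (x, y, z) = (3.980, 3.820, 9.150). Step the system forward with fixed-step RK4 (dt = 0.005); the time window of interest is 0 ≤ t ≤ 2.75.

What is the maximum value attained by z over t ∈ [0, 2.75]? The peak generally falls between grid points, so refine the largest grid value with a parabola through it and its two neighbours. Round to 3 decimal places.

max z = 17.958

t=0.000: state=(3.980, 3.820, 9.150)
step 1 (dt=0.005): k1=(-1.600, 19.172, -8.092), k2=(-1.081, 19.182, -7.865), k3=(-1.093, 19.187, -7.862), k4=(-0.586, 19.201, -7.632); state += dt/6·(k1+2k2+2k3+k4)
t=0.005: state=(3.975, 3.916, 9.111)
t=0.010: state=(3.974, 4.012, 9.074)
t=0.015: state=(3.978, 4.108, 9.039)
continuing one RK4 step at a time; state shown every 20 steps (Δt=0.1):
t=0.100: state=(4.610, 5.850, 8.900)
t=0.200: state=(6.222, 8.088, 10.274)
t=0.300: state=(7.978, 9.368, 13.635)
t=0.400: state=(8.485, 7.957, 17.148)
t=0.500: state=(7.079, 5.075, 17.802)
t=0.600: state=(5.099, 3.376, 15.976)
t=0.700: state=(3.854, 3.100, 13.600)
t=0.800: state=(3.539, 3.625, 11.604)
t=0.900: state=(3.963, 4.704, 10.355)
t=1.000: state=(4.987, 6.269, 10.196)
t=1.100: state=(6.426, 7.928, 11.537)
t=1.200: state=(7.698, 8.557, 14.247)
t=1.300: state=(7.848, 7.241, 16.637)
t=1.400: state=(6.675, 5.142, 16.869)
t=1.500: state=(5.195, 3.923, 15.378)
t=1.600: state=(4.289, 3.768, 13.473)
t=1.700: state=(4.132, 4.314, 11.911)
t=1.800: state=(4.607, 5.352, 11.081)
t=1.900: state=(5.564, 6.687, 11.305)
t=2.000: state=(6.712, 7.782, 12.755)
t=2.100: state=(7.461, 7.773, 14.885)
t=2.200: state=(7.229, 6.488, 16.248)
t=2.300: state=(6.197, 5.025, 15.984)
t=2.400: state=(5.145, 4.303, 14.668)
t=2.500: state=(4.599, 4.357, 13.187)
t=2.600: state=(4.646, 4.964, 12.096)
t=2.700: state=(5.189, 5.928, 11.734)
t=2.750: state=(5.594, 6.461, 11.901)
largest grid value and its neighbours: z(0.465)=17.95655, z(0.470)=17.95749, z(0.475)=17.95033
parabola through these three points peaks at t≈0.468 with z≈17.95809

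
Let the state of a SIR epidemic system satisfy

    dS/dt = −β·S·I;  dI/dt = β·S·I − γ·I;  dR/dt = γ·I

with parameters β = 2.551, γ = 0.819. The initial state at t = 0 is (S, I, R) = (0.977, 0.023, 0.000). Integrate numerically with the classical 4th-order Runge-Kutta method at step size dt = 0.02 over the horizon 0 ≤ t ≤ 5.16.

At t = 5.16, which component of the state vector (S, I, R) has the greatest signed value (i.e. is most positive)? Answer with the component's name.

t=0.000: state=(0.977, 0.023, 0.000)
step 1 (dt=0.02): k1=(-0.057, 0.038, 0.019), k2=(-0.058, 0.039, 0.019), k3=(-0.058, 0.039, 0.019), k4=(-0.059, 0.040, 0.019); state += dt/6·(k1+2k2+2k3+k4)
t=0.020: state=(0.976, 0.024, 0.000)
t=0.040: state=(0.975, 0.025, 0.001)
t=0.060: state=(0.973, 0.025, 0.001)
continuing one RK4 step at a time; state shown every 10 steps (Δt=0.2):
t=0.200: state=(0.963, 0.032, 0.004)
t=0.400: state=(0.945, 0.044, 0.011)
t=0.600: state=(0.920, 0.060, 0.019)
t=0.800: state=(0.888, 0.081, 0.031)
t=1.000: state=(0.846, 0.108, 0.046)
t=1.200: state=(0.795, 0.139, 0.066)
t=1.400: state=(0.734, 0.174, 0.092)
t=1.600: state=(0.665, 0.212, 0.124)
t=1.800: state=(0.591, 0.247, 0.161)
t=2.000: state=(0.517, 0.279, 0.204)
t=2.200: state=(0.446, 0.302, 0.252)
t=2.400: state=(0.380, 0.317, 0.303)
t=2.600: state=(0.323, 0.322, 0.355)
t=2.800: state=(0.274, 0.318, 0.408)
t=3.000: state=(0.234, 0.307, 0.459)
t=3.200: state=(0.201, 0.291, 0.508)
t=3.400: state=(0.174, 0.272, 0.554)
t=3.600: state=(0.152, 0.251, 0.597)
t=3.800: state=(0.135, 0.229, 0.636)
t=4.000: state=(0.120, 0.207, 0.672)
t=4.200: state=(0.109, 0.187, 0.704)
t=4.400: state=(0.100, 0.167, 0.733)
t=4.600: state=(0.092, 0.149, 0.759)
t=4.800: state=(0.085, 0.132, 0.782)
t=5.000: state=(0.080, 0.117, 0.803)
t=5.160: state=(0.077, 0.106, 0.817)
compare at T: S=0.077, I=0.106, R=0.817

largest component: R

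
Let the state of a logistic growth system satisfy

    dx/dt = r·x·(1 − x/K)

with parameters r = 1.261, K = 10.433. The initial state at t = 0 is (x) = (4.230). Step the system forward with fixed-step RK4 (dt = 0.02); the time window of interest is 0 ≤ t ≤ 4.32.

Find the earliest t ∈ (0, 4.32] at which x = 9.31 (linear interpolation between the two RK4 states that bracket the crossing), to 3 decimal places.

t=0.000: state=(4.230)
step 1 (dt=0.02): k1=(3.171), k2=(3.179), k3=(3.179), k4=(3.186); state += dt/6·(k1+2k2+2k3+k4)
t=0.020: state=(4.294)
t=0.040: state=(4.357)
t=0.060: state=(4.422)
continuing one RK4 step at a time; state shown every 10 steps (Δt=0.2):
t=0.200: state=(4.876)
t=0.400: state=(5.533)
t=0.600: state=(6.180)
t=0.800: state=(6.798)
t=1.000: state=(7.370)
t=1.200: state=(7.886)
t=1.400: state=(8.340)
t=1.600: state=(8.731)
t=1.800: state=(9.060)
t=1.980: state=(9.309)
next step: t=2.000: state=(9.334) — x has crossed 9.31
linear interpolation between t=1.980 (9.30886) and t=2.000 (9.33391) → t≈1.981

t = 1.981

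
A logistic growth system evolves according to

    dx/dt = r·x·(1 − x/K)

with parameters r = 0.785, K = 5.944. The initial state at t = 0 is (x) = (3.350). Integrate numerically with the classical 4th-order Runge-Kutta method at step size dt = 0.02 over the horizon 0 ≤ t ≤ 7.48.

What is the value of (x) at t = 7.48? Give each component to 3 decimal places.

t=0.000: state=(3.350)
step 1 (dt=0.02): k1=(1.148), k2=(1.146), k3=(1.146), k4=(1.145); state += dt/6·(k1+2k2+2k3+k4)
t=0.020: state=(3.373)
t=0.040: state=(3.396)
t=0.060: state=(3.419)
continuing one RK4 step at a time; state shown every 25 steps (Δt=0.5):
t=0.500: state=(3.903)
t=1.000: state=(4.393)
t=1.500: state=(4.799)
t=2.000: state=(5.119)
t=2.500: state=(5.361)
t=3.000: state=(5.537)
t=3.500: state=(5.663)
t=4.000: state=(5.751)
t=4.500: state=(5.812)
t=5.000: state=(5.855)
t=5.500: state=(5.883)
t=6.000: state=(5.903)
t=6.500: state=(5.916)
t=7.000: state=(5.925)
t=7.480: state=(5.931)

(x) = (5.931)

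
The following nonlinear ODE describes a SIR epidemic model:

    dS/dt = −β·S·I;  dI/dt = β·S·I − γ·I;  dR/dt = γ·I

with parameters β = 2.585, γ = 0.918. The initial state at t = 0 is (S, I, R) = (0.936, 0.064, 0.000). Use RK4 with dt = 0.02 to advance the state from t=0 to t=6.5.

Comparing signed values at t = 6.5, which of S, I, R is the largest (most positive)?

largest component: R

t=0.000: state=(0.936, 0.064, 0.000)
step 1 (dt=0.02): k1=(-0.155, 0.096, 0.059), k2=(-0.157, 0.097, 0.060), k3=(-0.157, 0.097, 0.060), k4=(-0.159, 0.098, 0.061); state += dt/6·(k1+2k2+2k3+k4)
t=0.020: state=(0.933, 0.066, 0.001)
t=0.040: state=(0.930, 0.068, 0.002)
t=0.060: state=(0.926, 0.070, 0.004)
continuing one RK4 step at a time; state shown every 25 steps (Δt=0.5):
t=0.500: state=(0.830, 0.127, 0.043)
t=1.000: state=(0.667, 0.213, 0.121)
t=1.500: state=(0.482, 0.282, 0.236)
t=2.000: state=(0.329, 0.300, 0.371)
t=2.500: state=(0.227, 0.270, 0.503)
t=3.000: state=(0.165, 0.219, 0.616)
t=3.500: state=(0.129, 0.167, 0.704)
t=4.000: state=(0.107, 0.123, 0.770)
t=4.500: state=(0.093, 0.088, 0.818)
t=5.000: state=(0.085, 0.062, 0.853)
t=5.500: state=(0.079, 0.044, 0.877)
t=6.000: state=(0.076, 0.031, 0.894)
t=6.500: state=(0.073, 0.021, 0.906)
compare at T: S=0.073, I=0.021, R=0.906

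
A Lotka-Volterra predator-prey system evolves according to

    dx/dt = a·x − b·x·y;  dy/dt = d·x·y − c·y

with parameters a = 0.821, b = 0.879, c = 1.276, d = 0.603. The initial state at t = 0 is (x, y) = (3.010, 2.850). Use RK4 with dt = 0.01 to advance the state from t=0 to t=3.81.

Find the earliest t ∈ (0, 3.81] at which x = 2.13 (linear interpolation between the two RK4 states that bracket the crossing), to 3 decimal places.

t = 0.195

t=0.000: state=(3.010, 2.850)
step 1 (dt=0.01): k1=(-5.069, 1.536), k2=(-5.047, 1.497), k3=(-5.046, 1.497), k4=(-5.023, 1.457); state += dt/6·(k1+2k2+2k3+k4)
t=0.010: state=(2.960, 2.865)
t=0.020: state=(2.910, 2.879)
t=0.030: state=(2.860, 2.893)
t=0.190: state=(2.150, 2.999)
next step: t=0.200: state=(2.112, 2.999) — x has crossed 2.13
linear interpolation between t=0.190 (2.15021) and t=0.200 (2.11153) → t≈0.195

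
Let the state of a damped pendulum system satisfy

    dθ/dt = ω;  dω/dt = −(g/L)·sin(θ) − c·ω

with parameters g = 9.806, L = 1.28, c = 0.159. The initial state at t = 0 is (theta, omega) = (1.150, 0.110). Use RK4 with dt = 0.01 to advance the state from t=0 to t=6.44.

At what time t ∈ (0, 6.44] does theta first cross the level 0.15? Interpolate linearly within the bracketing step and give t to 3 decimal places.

t=0.000: state=(1.150, 0.110)
step 1 (dt=0.01): k1=(0.110, -7.010), k2=(0.075, -7.006), k3=(0.075, -7.006), k4=(0.040, -7.001); state += dt/6·(k1+2k2+2k3+k4)
t=0.010: state=(1.151, 0.040)
t=0.020: state=(1.151, -0.030)
t=0.030: state=(1.150, -0.100)
continuing one RK4 step at a time; state shown every 25 steps (Δt=0.25):
t=0.250: state=(0.964, -1.558)
t=0.500: state=(0.413, -2.707)
t=0.590: state=(0.161, -2.863)
next step: t=0.600: state=(0.133, -2.869) — theta has crossed 0.15
linear interpolation between t=0.590 (0.16148) and t=0.600 (0.13282) → t≈0.594

t = 0.594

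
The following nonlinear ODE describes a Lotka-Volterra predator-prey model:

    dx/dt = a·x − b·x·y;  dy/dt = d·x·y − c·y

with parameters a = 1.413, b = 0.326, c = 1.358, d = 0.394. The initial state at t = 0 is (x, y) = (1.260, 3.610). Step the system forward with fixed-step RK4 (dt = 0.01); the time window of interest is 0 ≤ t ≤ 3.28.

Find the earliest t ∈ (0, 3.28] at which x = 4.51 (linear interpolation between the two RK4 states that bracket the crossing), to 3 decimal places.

t = 1.770

t=0.000: state=(1.260, 3.610)
step 1 (dt=0.01): k1=(0.298, -3.110), k2=(0.304, -3.095), k3=(0.304, -3.095), k4=(0.311, -3.079); state += dt/6·(k1+2k2+2k3+k4)
t=0.010: state=(1.263, 3.579)
t=0.020: state=(1.266, 3.548)
t=0.030: state=(1.270, 3.518)
continuing one RK4 step at a time; state shown every 20 steps (Δt=0.2):
t=0.200: state=(1.346, 3.048)
t=0.400: state=(1.487, 2.596)
t=0.600: state=(1.685, 2.241)
t=0.800: state=(1.950, 1.970)
t=1.000: state=(2.290, 1.774)
t=1.200: state=(2.718, 1.646)
t=1.400: state=(3.247, 1.586)
t=1.600: state=(3.884, 1.599)
t=1.760: state=(4.472, 1.674)
next step: t=1.770: state=(4.511, 1.681) — x has crossed 4.51
linear interpolation between t=1.760 (4.47198) and t=1.770 (4.51088) → t≈1.770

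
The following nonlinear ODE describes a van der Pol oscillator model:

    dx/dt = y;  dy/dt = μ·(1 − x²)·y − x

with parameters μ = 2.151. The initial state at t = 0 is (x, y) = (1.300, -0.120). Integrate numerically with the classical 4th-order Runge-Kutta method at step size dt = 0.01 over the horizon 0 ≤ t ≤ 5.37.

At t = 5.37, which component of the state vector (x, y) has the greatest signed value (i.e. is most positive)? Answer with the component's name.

largest component: y

t=0.000: state=(1.300, -0.120)
step 1 (dt=0.01): k1=(-0.120, -1.122), k2=(-0.126, -1.113), k3=(-0.126, -1.113), k4=(-0.131, -1.105); state += dt/6·(k1+2k2+2k3+k4)
t=0.010: state=(1.299, -0.131)
t=0.020: state=(1.297, -0.142)
t=0.030: state=(1.296, -0.153)
continuing one RK4 step at a time; state shown every 20 steps (Δt=0.2):
t=0.200: state=(1.256, -0.316)
t=0.400: state=(1.176, -0.477)
t=0.600: state=(1.064, -0.641)
t=0.800: state=(0.917, -0.845)
t=1.000: state=(0.720, -1.148)
t=1.200: state=(0.444, -1.654)
t=1.400: state=(0.034, -2.525)
t=1.600: state=(-0.587, -3.664)
t=1.800: state=(-1.346, -3.500)
t=2.000: state=(-1.849, -1.472)
t=2.200: state=(-1.997, -0.221)
t=2.400: state=(-1.995, 0.164)
t=2.600: state=(-1.949, 0.274)
t=2.800: state=(-1.890, 0.315)
t=3.000: state=(-1.824, 0.341)
t=3.200: state=(-1.753, 0.365)
t=3.400: state=(-1.678, 0.392)
t=3.600: state=(-1.596, 0.425)
t=3.800: state=(-1.507, 0.466)
t=4.000: state=(-1.409, 0.519)
t=4.200: state=(-1.298, 0.592)
t=4.400: state=(-1.171, 0.694)
t=4.600: state=(-1.017, 0.848)
t=4.800: state=(-0.825, 1.095)
t=5.000: state=(-0.568, 1.517)
t=5.200: state=(-0.196, 2.269)
t=5.370: state=(0.269, 3.247)
compare at T: x=0.269, y=3.247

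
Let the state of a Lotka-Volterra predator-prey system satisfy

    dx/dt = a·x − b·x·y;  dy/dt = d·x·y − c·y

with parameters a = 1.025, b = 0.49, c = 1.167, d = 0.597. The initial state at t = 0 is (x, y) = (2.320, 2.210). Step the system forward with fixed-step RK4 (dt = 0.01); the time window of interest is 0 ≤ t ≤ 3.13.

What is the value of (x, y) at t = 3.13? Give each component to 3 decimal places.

(x, y) = (1.677, 1.862)

t=0.000: state=(2.320, 2.210)
step 1 (dt=0.01): k1=(-0.134, 0.482), k2=(-0.137, 0.482), k3=(-0.137, 0.481), k4=(-0.140, 0.481); state += dt/6·(k1+2k2+2k3+k4)
t=0.010: state=(2.319, 2.215)
t=0.020: state=(2.317, 2.220)
t=0.030: state=(2.316, 2.224)
continuing one RK4 step at a time; state shown every 20 steps (Δt=0.2):
t=0.200: state=(2.283, 2.304)
t=0.400: state=(2.226, 2.388)
t=0.600: state=(2.155, 2.457)
t=0.800: state=(2.074, 2.504)
t=1.000: state=(1.989, 2.527)
t=1.200: state=(1.906, 2.525)
t=1.400: state=(1.829, 2.499)
t=1.600: state=(1.761, 2.451)
t=1.800: state=(1.705, 2.387)
t=2.000: state=(1.663, 2.311)
t=2.200: state=(1.634, 2.227)
t=2.400: state=(1.619, 2.141)
t=2.600: state=(1.618, 2.057)
t=2.800: state=(1.630, 1.977)
t=3.000: state=(1.655, 1.905)
t=3.130: state=(1.677, 1.862)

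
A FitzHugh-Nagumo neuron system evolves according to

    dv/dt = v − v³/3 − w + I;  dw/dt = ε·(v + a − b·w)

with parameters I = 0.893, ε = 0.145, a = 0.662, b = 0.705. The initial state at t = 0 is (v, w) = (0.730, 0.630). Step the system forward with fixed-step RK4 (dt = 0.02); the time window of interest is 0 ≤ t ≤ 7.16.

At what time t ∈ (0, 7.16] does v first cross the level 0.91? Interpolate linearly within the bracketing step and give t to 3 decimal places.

t = 0.204

t=0.000: state=(0.730, 0.630)
step 1 (dt=0.02): k1=(0.863, 0.137), k2=(0.866, 0.139), k3=(0.866, 0.139), k4=(0.868, 0.140); state += dt/6·(k1+2k2+2k3+k4)
t=0.020: state=(0.747, 0.633)
t=0.040: state=(0.765, 0.636)
t=0.060: state=(0.782, 0.638)
t=0.200: state=(0.906, 0.660)
next step: t=0.220: state=(0.924, 0.663) — v has crossed 0.91
linear interpolation between t=0.200 (0.90637) and t=0.220 (0.92419) → t≈0.204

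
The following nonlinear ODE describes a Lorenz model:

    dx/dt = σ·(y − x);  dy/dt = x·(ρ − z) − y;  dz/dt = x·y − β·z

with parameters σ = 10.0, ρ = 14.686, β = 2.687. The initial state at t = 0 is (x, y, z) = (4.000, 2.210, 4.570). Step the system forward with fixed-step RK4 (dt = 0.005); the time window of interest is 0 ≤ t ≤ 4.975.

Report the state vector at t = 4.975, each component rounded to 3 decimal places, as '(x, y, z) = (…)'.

t=0.000: state=(4.000, 2.210, 4.570)
step 1 (dt=0.005): k1=(-17.900, 38.254, -3.440), k2=(-16.496, 37.740, -3.137), k3=(-16.544, 37.774, -3.136), k4=(-15.184, 37.290, -2.840); state += dt/6·(k1+2k2+2k3+k4)
t=0.005: state=(3.917, 2.399, 4.554)
t=0.010: state=(3.848, 2.583, 4.542)
t=0.015: state=(3.791, 2.764, 4.532)
continuing one RK4 step at a time; state shown every 40 steps (Δt=0.2):
t=0.200: state=(6.481, 9.469, 7.269)
t=0.400: state=(10.074, 8.482, 19.738)
t=0.600: state=(3.755, 1.354, 15.756)
t=0.800: state=(1.866, 1.933, 9.728)
t=1.000: state=(3.204, 4.511, 6.885)
t=1.200: state=(7.319, 9.852, 10.246)
t=1.400: state=(8.717, 6.667, 18.923)
t=1.600: state=(3.843, 2.294, 14.547)
t=1.800: state=(2.973, 3.404, 9.762)
t=2.000: state=(5.169, 6.908, 8.928)
t=2.200: state=(8.545, 9.267, 15.105)
t=2.400: state=(6.276, 4.192, 16.899)
t=2.600: state=(3.721, 3.397, 12.286)
t=2.800: state=(4.559, 5.619, 9.913)
t=3.000: state=(7.304, 8.567, 12.781)
t=3.200: state=(7.348, 6.071, 16.731)
t=3.400: state=(4.711, 3.902, 13.912)
t=3.600: state=(4.559, 5.129, 11.113)
t=3.800: state=(6.480, 7.592, 12.096)
t=4.000: state=(7.424, 6.954, 15.693)
t=4.200: state=(5.517, 4.596, 14.703)
t=4.400: state=(4.797, 5.009, 12.116)
t=4.600: state=(6.026, 6.883, 12.086)
t=4.800: state=(7.153, 7.142, 14.751)
t=4.975: state=(6.229, 5.419, 15.114)

(x, y, z) = (6.229, 5.419, 15.114)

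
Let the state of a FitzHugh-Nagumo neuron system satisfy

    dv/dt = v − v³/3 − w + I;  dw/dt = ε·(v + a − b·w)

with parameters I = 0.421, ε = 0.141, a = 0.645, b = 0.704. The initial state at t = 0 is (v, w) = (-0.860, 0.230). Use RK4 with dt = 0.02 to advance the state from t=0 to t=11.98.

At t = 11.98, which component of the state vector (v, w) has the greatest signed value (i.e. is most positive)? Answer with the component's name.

t=0.000: state=(-0.860, 0.230)
step 1 (dt=0.02): k1=(-0.457, -0.053), k2=(-0.458, -0.054), k3=(-0.458, -0.054), k4=(-0.458, -0.054); state += dt/6·(k1+2k2+2k3+k4)
t=0.020: state=(-0.869, 0.229)
t=0.040: state=(-0.878, 0.228)
t=0.060: state=(-0.888, 0.227)
continuing one RK4 step at a time; state shown every 25 steps (Δt=0.5):
t=0.500: state=(-1.088, 0.196)
t=1.000: state=(-1.277, 0.149)
t=1.500: state=(-1.395, 0.094)
t=2.000: state=(-1.447, 0.036)
t=2.500: state=(-1.455, -0.022)
t=3.000: state=(-1.438, -0.076)
t=3.500: state=(-1.408, -0.126)
t=4.000: state=(-1.371, -0.171)
t=4.500: state=(-1.329, -0.211)
t=5.000: state=(-1.285, -0.246)
t=5.500: state=(-1.240, -0.277)
t=6.000: state=(-1.192, -0.303)
t=6.500: state=(-1.143, -0.324)
t=7.000: state=(-1.092, -0.341)
t=7.500: state=(-1.039, -0.353)
t=8.000: state=(-0.983, -0.361)
t=8.500: state=(-0.923, -0.365)
t=9.000: state=(-0.857, -0.364)
t=9.500: state=(-0.784, -0.359)
t=10.000: state=(-0.700, -0.348)
t=10.500: state=(-0.598, -0.332)
t=11.000: state=(-0.470, -0.308)
t=11.500: state=(-0.296, -0.275)
t=11.980: state=(-0.060, -0.232)
compare at T: v=-0.060, w=-0.232

largest component: v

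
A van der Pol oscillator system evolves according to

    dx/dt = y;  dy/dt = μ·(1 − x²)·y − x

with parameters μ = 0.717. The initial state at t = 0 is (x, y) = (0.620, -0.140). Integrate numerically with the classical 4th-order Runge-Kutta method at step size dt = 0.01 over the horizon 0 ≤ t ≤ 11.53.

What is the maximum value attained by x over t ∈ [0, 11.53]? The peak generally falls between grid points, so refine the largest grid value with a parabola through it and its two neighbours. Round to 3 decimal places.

max x = 1.870

t=0.000: state=(0.620, -0.140)
step 1 (dt=0.01): k1=(-0.140, -0.682), k2=(-0.143, -0.683), k3=(-0.143, -0.683), k4=(-0.147, -0.684); state += dt/6·(k1+2k2+2k3+k4)
t=0.010: state=(0.619, -0.147)
t=0.020: state=(0.617, -0.154)
t=0.030: state=(0.615, -0.161)
continuing one RK4 step at a time; state shown every 50 steps (Δt=0.5):
t=0.500: state=(0.462, -0.498)
t=1.000: state=(0.119, -0.874)
t=1.500: state=(-0.400, -1.166)
t=2.000: state=(-0.974, -1.026)
t=2.500: state=(-1.330, -0.349)
t=3.000: state=(-1.327, 0.328)
t=3.500: state=(-1.031, 0.844)
t=4.000: state=(-0.477, 1.393)
t=4.500: state=(0.379, 2.006)
t=5.000: state=(1.371, 1.670)
t=5.500: state=(1.853, 0.276)
t=6.000: state=(1.767, -0.505)
t=6.500: state=(1.408, -0.913)
t=7.000: state=(0.845, -1.367)
t=7.500: state=(-0.002, -2.055)
t=8.000: state=(-1.140, -2.237)
t=8.500: state=(-1.905, -0.691)
t=9.000: state=(-1.943, 0.367)
t=9.500: state=(-1.643, 0.793)
t=10.000: state=(-1.159, 1.160)
t=10.500: state=(-0.448, 1.733)
t=11.000: state=(0.599, 2.387)
t=11.500: state=(1.667, 1.511)
t=11.530: state=(1.711, 1.403)
largest grid value and its neighbours: x(5.620)=1.86989, x(5.630)=1.87001, x(5.640)=1.86994
parabola through these three points peaks at t≈5.632 with x≈1.87001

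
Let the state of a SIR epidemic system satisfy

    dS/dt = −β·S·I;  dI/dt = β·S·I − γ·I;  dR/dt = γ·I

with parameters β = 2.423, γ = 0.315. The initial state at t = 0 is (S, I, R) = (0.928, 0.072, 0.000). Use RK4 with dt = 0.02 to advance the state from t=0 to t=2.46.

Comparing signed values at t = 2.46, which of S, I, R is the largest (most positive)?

largest component: I

t=0.000: state=(0.928, 0.072, 0.000)
step 1 (dt=0.02): k1=(-0.162, 0.139, 0.023), k2=(-0.165, 0.142, 0.023), k3=(-0.165, 0.142, 0.023), k4=(-0.168, 0.144, 0.024); state += dt/6·(k1+2k2+2k3+k4)
t=0.020: state=(0.925, 0.075, 0.000)
t=0.040: state=(0.921, 0.078, 0.001)
t=0.060: state=(0.918, 0.081, 0.001)
continuing one RK4 step at a time; state shown every 5 steps (Δt=0.1):
t=0.100: state=(0.910, 0.087, 0.003)
t=0.200: state=(0.889, 0.105, 0.006)
t=0.300: state=(0.865, 0.126, 0.009)
t=0.400: state=(0.837, 0.150, 0.013)
t=0.500: state=(0.804, 0.177, 0.019)
t=0.600: state=(0.767, 0.208, 0.025)
t=0.700: state=(0.727, 0.241, 0.032)
t=0.800: state=(0.683, 0.277, 0.040)
t=0.900: state=(0.635, 0.315, 0.049)
t=1.000: state=(0.586, 0.354, 0.060)
t=1.100: state=(0.535, 0.393, 0.072)
t=1.200: state=(0.484, 0.431, 0.085)
t=1.300: state=(0.434, 0.467, 0.099)
t=1.400: state=(0.386, 0.500, 0.114)
t=1.500: state=(0.341, 0.529, 0.130)
t=1.600: state=(0.299, 0.554, 0.147)
t=1.700: state=(0.261, 0.574, 0.165)
t=1.800: state=(0.226, 0.590, 0.183)
t=1.900: state=(0.196, 0.602, 0.202)
t=2.000: state=(0.169, 0.610, 0.221)
t=2.100: state=(0.146, 0.614, 0.241)
t=2.200: state=(0.126, 0.614, 0.260)
t=2.300: state=(0.108, 0.612, 0.279)
t=2.400: state=(0.093, 0.608, 0.298)
t=2.460: state=(0.086, 0.605, 0.310)
compare at T: S=0.086, I=0.605, R=0.310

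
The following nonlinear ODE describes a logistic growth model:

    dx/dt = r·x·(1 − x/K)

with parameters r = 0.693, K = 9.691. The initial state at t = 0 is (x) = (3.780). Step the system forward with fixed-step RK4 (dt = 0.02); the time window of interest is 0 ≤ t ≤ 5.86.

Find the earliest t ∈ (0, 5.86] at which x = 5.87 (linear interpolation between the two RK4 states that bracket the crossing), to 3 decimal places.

t = 1.265

t=0.000: state=(3.780)
step 1 (dt=0.02): k1=(1.598), k2=(1.600), k3=(1.600), k4=(1.603); state += dt/6·(k1+2k2+2k3+k4)
t=0.020: state=(3.812)
t=0.040: state=(3.844)
t=0.060: state=(3.876)
continuing one RK4 step at a time; state shown every 10 steps (Δt=0.2):
t=0.200: state=(4.104)
t=0.400: state=(4.435)
t=0.600: state=(4.770)
t=0.800: state=(5.105)
t=1.000: state=(5.438)
t=1.200: state=(5.766)
t=1.260: state=(5.862)
next step: t=1.280: state=(5.895) — x has crossed 5.87
linear interpolation between t=1.260 (5.86247) and t=1.280 (5.89452) → t≈1.265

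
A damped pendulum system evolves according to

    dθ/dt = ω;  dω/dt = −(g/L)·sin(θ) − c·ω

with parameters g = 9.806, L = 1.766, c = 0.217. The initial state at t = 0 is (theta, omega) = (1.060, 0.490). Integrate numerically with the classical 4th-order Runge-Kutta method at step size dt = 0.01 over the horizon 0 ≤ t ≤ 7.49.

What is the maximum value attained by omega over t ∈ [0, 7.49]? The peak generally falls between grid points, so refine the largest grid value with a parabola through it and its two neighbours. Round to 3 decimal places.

max omega = 1.948

t=0.000: state=(1.060, 0.490)
step 1 (dt=0.01): k1=(0.490, -4.950), k2=(0.465, -4.951), k3=(0.465, -4.951), k4=(0.440, -4.952); state += dt/6·(k1+2k2+2k3+k4)
t=0.010: state=(1.065, 0.440)
t=0.020: state=(1.069, 0.391)
t=0.030: state=(1.072, 0.341)
continuing one RK4 step at a time; state shown every 25 steps (Δt=0.25):
t=0.250: state=(1.029, -0.721)
t=0.500: state=(0.716, -1.730)
t=0.750: state=(0.206, -2.243)
t=1.000: state=(-0.343, -2.024)
t=1.250: state=(-0.755, -1.195)
t=1.500: state=(-0.920, -0.108)
t=1.750: state=(-0.812, 0.945)
t=2.000: state=(-0.471, 1.715)
t=2.250: state=(-0.000, 1.940)
t=2.500: state=(0.445, 1.528)
t=2.750: state=(0.727, 0.681)
t=3.000: state=(0.775, -0.297)
t=3.250: state=(0.589, -1.150)
t=3.500: state=(0.231, -1.635)
t=3.750: state=(-0.182, -1.577)
t=4.000: state=(-0.515, -1.017)
t=4.250: state=(-0.669, -0.190)
t=4.500: state=(-0.610, 0.644)
t=4.750: state=(-0.365, 1.256)
t=5.000: state=(-0.017, 1.448)
t=5.250: state=(0.318, 1.160)
t=5.500: state=(0.534, 0.524)
t=5.750: state=(0.570, -0.230)
t=6.000: state=(0.427, -0.879)
t=6.250: state=(0.156, -1.228)
t=6.500: state=(-0.152, -1.162)
t=6.750: state=(-0.394, -0.725)
t=7.000: state=(-0.497, -0.088)
t=7.250: state=(-0.438, 0.542)
t=7.490: state=(-0.253, 0.962)
largest grid value and its neighbours: omega(2.200)=1.94734, omega(2.210)=1.94799, omega(2.220)=1.94756
parabola through these three points peaks at t≈2.211 with omega≈1.94799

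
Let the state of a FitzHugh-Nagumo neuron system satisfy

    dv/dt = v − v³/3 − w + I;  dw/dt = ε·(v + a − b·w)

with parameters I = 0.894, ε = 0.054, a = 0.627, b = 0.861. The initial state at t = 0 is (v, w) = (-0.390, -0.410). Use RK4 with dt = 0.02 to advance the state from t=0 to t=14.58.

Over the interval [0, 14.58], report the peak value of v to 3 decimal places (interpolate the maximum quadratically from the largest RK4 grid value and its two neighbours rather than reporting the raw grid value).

t=0.000: state=(-0.390, -0.410)
step 1 (dt=0.02): k1=(0.934, 0.032), k2=(0.941, 0.032), k3=(0.941, 0.032), k4=(0.949, 0.033); state += dt/6·(k1+2k2+2k3+k4)
t=0.020: state=(-0.371, -0.409)
t=0.040: state=(-0.352, -0.409)
t=0.060: state=(-0.333, -0.408)
continuing one RK4 step at a time; state shown every 25 steps (Δt=0.5):
t=0.500: state=(0.200, -0.387)
t=1.000: state=(1.081, -0.345)
t=1.500: state=(1.836, -0.280)
t=2.000: state=(2.080, -0.204)
t=2.500: state=(2.111, -0.126)
t=3.000: state=(2.098, -0.050)
t=3.500: state=(2.078, 0.023)
t=4.000: state=(2.057, 0.095)
t=4.500: state=(2.035, 0.164)
t=5.000: state=(2.013, 0.231)
t=5.500: state=(1.992, 0.296)
t=6.000: state=(1.970, 0.358)
t=6.500: state=(1.949, 0.419)
t=7.000: state=(1.927, 0.478)
t=7.500: state=(1.906, 0.535)
t=8.000: state=(1.885, 0.590)
t=8.500: state=(1.863, 0.643)
t=9.000: state=(1.842, 0.695)
t=9.500: state=(1.821, 0.744)
t=10.000: state=(1.800, 0.792)
t=10.500: state=(1.779, 0.838)
t=11.000: state=(1.758, 0.883)
t=11.500: state=(1.737, 0.926)
t=12.000: state=(1.716, 0.968)
t=12.500: state=(1.695, 1.008)
t=13.000: state=(1.674, 1.046)
t=13.500: state=(1.653, 1.083)
t=14.000: state=(1.632, 1.119)
t=14.500: state=(1.611, 1.153)
t=14.580: state=(1.608, 1.159)
largest grid value and its neighbours: v(2.440)=2.11115, v(2.460)=2.11120, v(2.480)=2.11119
parabola through these three points peaks at t≈2.466 with v≈2.11120

max v = 2.111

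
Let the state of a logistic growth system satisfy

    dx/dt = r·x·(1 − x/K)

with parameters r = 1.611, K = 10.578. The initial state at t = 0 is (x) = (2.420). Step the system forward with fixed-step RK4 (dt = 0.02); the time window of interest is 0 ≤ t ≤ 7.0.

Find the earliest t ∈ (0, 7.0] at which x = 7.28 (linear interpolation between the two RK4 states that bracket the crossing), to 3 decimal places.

t=0.000: state=(2.420)
step 1 (dt=0.02): k1=(3.007), k2=(3.033), k3=(3.033), k4=(3.059); state += dt/6·(k1+2k2+2k3+k4)
t=0.020: state=(2.481)
t=0.040: state=(2.542)
t=0.060: state=(2.605)
continuing one RK4 step at a time; state shown every 25 steps (Δt=0.5):
t=0.500: state=(4.220)
t=1.000: state=(6.322)
t=1.240: state=(7.259)
next step: t=1.260: state=(7.332) — x has crossed 7.28
linear interpolation between t=1.240 (7.25861) and t=1.260 (7.33156) → t≈1.246

t = 1.246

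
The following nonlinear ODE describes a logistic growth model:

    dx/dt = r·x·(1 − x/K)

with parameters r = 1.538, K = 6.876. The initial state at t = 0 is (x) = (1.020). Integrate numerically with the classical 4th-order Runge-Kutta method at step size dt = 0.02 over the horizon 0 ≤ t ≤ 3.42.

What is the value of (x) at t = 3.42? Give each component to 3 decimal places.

(x) = (6.677)

t=0.000: state=(1.020)
step 1 (dt=0.02): k1=(1.336), k2=(1.350), k3=(1.351), k4=(1.365); state += dt/6·(k1+2k2+2k3+k4)
t=0.020: state=(1.047)
t=0.040: state=(1.075)
t=0.060: state=(1.103)
continuing one RK4 step at a time; state shown every 10 steps (Δt=0.2):
t=0.200: state=(1.317)
t=0.400: state=(1.676)
t=0.600: state=(2.095)
t=0.800: state=(2.568)
t=1.000: state=(3.079)
t=1.200: state=(3.606)
t=1.400: state=(4.126)
t=1.600: state=(4.614)
t=1.800: state=(5.055)
t=2.000: state=(5.436)
t=2.200: state=(5.755)
t=2.400: state=(6.015)
t=2.600: state=(6.221)
t=2.800: state=(6.382)
t=3.000: state=(6.506)
t=3.200: state=(6.600)
t=3.400: state=(6.671)
t=3.420: state=(6.677)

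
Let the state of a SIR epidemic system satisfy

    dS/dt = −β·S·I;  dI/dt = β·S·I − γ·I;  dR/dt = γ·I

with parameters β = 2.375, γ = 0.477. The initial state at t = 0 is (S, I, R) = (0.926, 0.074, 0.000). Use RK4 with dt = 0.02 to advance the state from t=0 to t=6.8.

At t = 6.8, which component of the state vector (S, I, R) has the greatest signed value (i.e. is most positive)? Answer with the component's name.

t=0.000: state=(0.926, 0.074, 0.000)
step 1 (dt=0.02): k1=(-0.163, 0.127, 0.035), k2=(-0.165, 0.129, 0.036), k3=(-0.165, 0.129, 0.036), k4=(-0.168, 0.131, 0.037); state += dt/6·(k1+2k2+2k3+k4)
t=0.020: state=(0.923, 0.077, 0.001)
t=0.040: state=(0.919, 0.079, 0.001)
t=0.060: state=(0.916, 0.082, 0.002)
continuing one RK4 step at a time; state shown every 25 steps (Δt=0.5):
t=0.500: state=(0.808, 0.164, 0.027)
t=1.000: state=(0.614, 0.303, 0.083)
t=1.500: state=(0.394, 0.434, 0.171)
t=2.000: state=(0.226, 0.491, 0.284)
t=2.500: state=(0.127, 0.474, 0.400)
t=3.000: state=(0.074, 0.419, 0.507)
t=3.500: state=(0.047, 0.354, 0.599)
t=4.000: state=(0.032, 0.292, 0.676)
t=4.500: state=(0.023, 0.238, 0.739)
t=5.000: state=(0.018, 0.192, 0.790)
t=5.500: state=(0.015, 0.154, 0.831)
t=6.000: state=(0.013, 0.123, 0.864)
t=6.500: state=(0.011, 0.099, 0.890)
t=6.800: state=(0.010, 0.086, 0.904)
compare at T: S=0.010, I=0.086, R=0.904

largest component: R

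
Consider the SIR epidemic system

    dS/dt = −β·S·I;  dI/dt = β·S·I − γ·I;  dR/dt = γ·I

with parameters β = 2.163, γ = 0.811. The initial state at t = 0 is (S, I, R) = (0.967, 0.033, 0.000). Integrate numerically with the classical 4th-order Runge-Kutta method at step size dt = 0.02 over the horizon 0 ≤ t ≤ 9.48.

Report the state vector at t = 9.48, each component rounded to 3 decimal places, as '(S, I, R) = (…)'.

t=0.000: state=(0.967, 0.033, 0.000)
step 1 (dt=0.02): k1=(-0.069, 0.042, 0.027), k2=(-0.070, 0.043, 0.027), k3=(-0.070, 0.043, 0.027), k4=(-0.071, 0.043, 0.027); state += dt/6·(k1+2k2+2k3+k4)
t=0.020: state=(0.966, 0.034, 0.001)
t=0.040: state=(0.964, 0.035, 0.001)
t=0.060: state=(0.963, 0.036, 0.002)
continuing one RK4 step at a time; state shown every 25 steps (Δt=0.5):
t=0.500: state=(0.920, 0.061, 0.019)
t=1.000: state=(0.842, 0.106, 0.052)
t=1.500: state=(0.727, 0.166, 0.107)
t=2.000: state=(0.588, 0.225, 0.186)
t=2.500: state=(0.450, 0.263, 0.287)
t=3.000: state=(0.337, 0.268, 0.395)
t=3.500: state=(0.255, 0.245, 0.500)
t=4.000: state=(0.199, 0.209, 0.592)
t=4.500: state=(0.163, 0.169, 0.669)
t=5.000: state=(0.138, 0.132, 0.730)
t=5.500: state=(0.122, 0.101, 0.777)
t=6.000: state=(0.111, 0.077, 0.813)
t=6.500: state=(0.103, 0.057, 0.840)
t=7.000: state=(0.098, 0.043, 0.860)
t=7.500: state=(0.094, 0.031, 0.875)
t=8.000: state=(0.091, 0.023, 0.886)
t=8.500: state=(0.089, 0.017, 0.894)
t=9.000: state=(0.088, 0.013, 0.900)
t=9.480: state=(0.087, 0.009, 0.904)

(S, I, R) = (0.087, 0.009, 0.904)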